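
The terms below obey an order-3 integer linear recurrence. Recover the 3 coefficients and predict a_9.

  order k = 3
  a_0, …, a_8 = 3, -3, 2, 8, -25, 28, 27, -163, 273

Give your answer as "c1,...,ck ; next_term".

-2,-3,1 ; -30

  a_3 = -2·2 + -3·-3 + 1·3 = 8
  a_4 = -2·8 + -3·2 + 1·-3 = -25
  a_5 = -2·-25 + -3·8 + 1·2 = 28
  a_6 = -2·28 + -3·-25 + 1·8 = 27
  a_7 = -2·27 + -3·28 + 1·-25 = -163
  a_8 = -2·-163 + -3·27 + 1·28 = 273
  a_9 = -2·273 + -3·-163 + 1·27 = -30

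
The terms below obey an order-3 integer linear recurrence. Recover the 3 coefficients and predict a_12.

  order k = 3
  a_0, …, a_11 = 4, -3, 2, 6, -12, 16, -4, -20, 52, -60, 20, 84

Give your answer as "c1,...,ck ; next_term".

-1,0,2 ; -204

  a_3 = -1·2 + 0·-3 + 2·4 = 6
  a_4 = -1·6 + 0·2 + 2·-3 = -12
  a_5 = -1·-12 + 0·6 + 2·2 = 16
  a_6 = -1·16 + 0·-12 + 2·6 = -4
  a_7 = -1·-4 + 0·16 + 2·-12 = -20
  a_8 = -1·-20 + 0·-4 + 2·16 = 52
  a_9 = -1·52 + 0·-20 + 2·-4 = -60
  a_10 = -1·-60 + 0·52 + 2·-20 = 20
  a_11 = -1·20 + 0·-60 + 2·52 = 84
  a_12 = -1·84 + 0·20 + 2·-60 = -204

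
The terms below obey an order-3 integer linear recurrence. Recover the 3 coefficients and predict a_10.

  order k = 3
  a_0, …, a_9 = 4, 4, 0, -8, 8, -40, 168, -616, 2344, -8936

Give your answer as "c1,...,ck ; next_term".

-3,2,-4 ; 33960

  a_3 = -3·0 + 2·4 + -4·4 = -8
  a_4 = -3·-8 + 2·0 + -4·4 = 8
  a_5 = -3·8 + 2·-8 + -4·0 = -40
  a_6 = -3·-40 + 2·8 + -4·-8 = 168
  a_7 = -3·168 + 2·-40 + -4·8 = -616
  a_8 = -3·-616 + 2·168 + -4·-40 = 2344
  a_9 = -3·2344 + 2·-616 + -4·168 = -8936
  a_10 = -3·-8936 + 2·2344 + -4·-616 = 33960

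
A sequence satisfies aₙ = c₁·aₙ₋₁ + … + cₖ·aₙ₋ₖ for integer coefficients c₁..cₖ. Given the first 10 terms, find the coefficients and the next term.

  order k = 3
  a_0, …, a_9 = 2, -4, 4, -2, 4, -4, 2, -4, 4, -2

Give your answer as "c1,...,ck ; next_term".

0,0,-1 ; 4

  a_3 = 0·4 + 0·-4 + -1·2 = -2
  a_4 = 0·-2 + 0·4 + -1·-4 = 4
  a_5 = 0·4 + 0·-2 + -1·4 = -4
  a_6 = 0·-4 + 0·4 + -1·-2 = 2
  a_7 = 0·2 + 0·-4 + -1·4 = -4
  a_8 = 0·-4 + 0·2 + -1·-4 = 4
  a_9 = 0·4 + 0·-4 + -1·2 = -2
  a_10 = 0·-2 + 0·4 + -1·-4 = 4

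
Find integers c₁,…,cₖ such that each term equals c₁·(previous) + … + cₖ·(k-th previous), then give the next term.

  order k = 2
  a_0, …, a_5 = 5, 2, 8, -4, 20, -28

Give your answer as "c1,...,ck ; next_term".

  a_2 = -1·2 + 2·5 = 8
  a_3 = -1·8 + 2·2 = -4
  a_4 = -1·-4 + 2·8 = 20
  a_5 = -1·20 + 2·-4 = -28
  a_6 = -1·-28 + 2·20 = 68

-1,2 ; 68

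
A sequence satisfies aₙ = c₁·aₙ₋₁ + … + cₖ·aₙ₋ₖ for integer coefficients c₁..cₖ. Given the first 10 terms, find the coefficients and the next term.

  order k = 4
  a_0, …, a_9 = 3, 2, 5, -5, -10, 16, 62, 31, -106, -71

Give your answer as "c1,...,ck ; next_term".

2,-3,3,3 ; 455

  a_4 = 2·-5 + -3·5 + 3·2 + 3·3 = -10
  a_5 = 2·-10 + -3·-5 + 3·5 + 3·2 = 16
  a_6 = 2·16 + -3·-10 + 3·-5 + 3·5 = 62
  a_7 = 2·62 + -3·16 + 3·-10 + 3·-5 = 31
  a_8 = 2·31 + -3·62 + 3·16 + 3·-10 = -106
  a_9 = 2·-106 + -3·31 + 3·62 + 3·16 = -71
  a_10 = 2·-71 + -3·-106 + 3·31 + 3·62 = 455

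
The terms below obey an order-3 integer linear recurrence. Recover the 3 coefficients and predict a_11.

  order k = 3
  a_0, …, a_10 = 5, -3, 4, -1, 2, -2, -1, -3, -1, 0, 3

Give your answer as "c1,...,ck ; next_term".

1,0,-1 ; 4

  a_3 = 1·4 + 0·-3 + -1·5 = -1
  a_4 = 1·-1 + 0·4 + -1·-3 = 2
  a_5 = 1·2 + 0·-1 + -1·4 = -2
  a_6 = 1·-2 + 0·2 + -1·-1 = -1
  a_7 = 1·-1 + 0·-2 + -1·2 = -3
  a_8 = 1·-3 + 0·-1 + -1·-2 = -1
  a_9 = 1·-1 + 0·-3 + -1·-1 = 0
  a_10 = 1·0 + 0·-1 + -1·-3 = 3
  a_11 = 1·3 + 0·0 + -1·-1 = 4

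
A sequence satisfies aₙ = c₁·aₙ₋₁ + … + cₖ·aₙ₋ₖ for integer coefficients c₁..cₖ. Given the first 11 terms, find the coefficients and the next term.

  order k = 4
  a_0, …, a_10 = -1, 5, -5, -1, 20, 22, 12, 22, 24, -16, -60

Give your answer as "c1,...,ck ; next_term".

  a_4 = 2·-1 + -2·-5 + 2·5 + -2·-1 = 20
  a_5 = 2·20 + -2·-1 + 2·-5 + -2·5 = 22
  a_6 = 2·22 + -2·20 + 2·-1 + -2·-5 = 12
  a_7 = 2·12 + -2·22 + 2·20 + -2·-1 = 22
  a_8 = 2·22 + -2·12 + 2·22 + -2·20 = 24
  a_9 = 2·24 + -2·22 + 2·12 + -2·22 = -16
  a_10 = 2·-16 + -2·24 + 2·22 + -2·12 = -60
  a_11 = 2·-60 + -2·-16 + 2·24 + -2·22 = -84

2,-2,2,-2 ; -84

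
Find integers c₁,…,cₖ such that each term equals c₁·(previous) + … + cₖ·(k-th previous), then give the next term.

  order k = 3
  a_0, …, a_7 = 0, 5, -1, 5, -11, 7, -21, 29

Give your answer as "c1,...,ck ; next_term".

0,1,-2 ; -35

  a_3 = 0·-1 + 1·5 + -2·0 = 5
  a_4 = 0·5 + 1·-1 + -2·5 = -11
  a_5 = 0·-11 + 1·5 + -2·-1 = 7
  a_6 = 0·7 + 1·-11 + -2·5 = -21
  a_7 = 0·-21 + 1·7 + -2·-11 = 29
  a_8 = 0·29 + 1·-21 + -2·7 = -35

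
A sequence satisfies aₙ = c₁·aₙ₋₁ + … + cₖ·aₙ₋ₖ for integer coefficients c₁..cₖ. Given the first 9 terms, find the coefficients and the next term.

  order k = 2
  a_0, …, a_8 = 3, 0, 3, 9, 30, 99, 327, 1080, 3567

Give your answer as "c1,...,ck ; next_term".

  a_2 = 3·0 + 1·3 = 3
  a_3 = 3·3 + 1·0 = 9
  a_4 = 3·9 + 1·3 = 30
  a_5 = 3·30 + 1·9 = 99
  a_6 = 3·99 + 1·30 = 327
  a_7 = 3·327 + 1·99 = 1080
  a_8 = 3·1080 + 1·327 = 3567
  a_9 = 3·3567 + 1·1080 = 11781

3,1 ; 11781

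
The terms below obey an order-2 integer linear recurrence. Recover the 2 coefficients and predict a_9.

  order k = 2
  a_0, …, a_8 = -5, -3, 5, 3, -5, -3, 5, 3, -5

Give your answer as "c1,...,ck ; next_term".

0,-1 ; -3

  a_2 = 0·-3 + -1·-5 = 5
  a_3 = 0·5 + -1·-3 = 3
  a_4 = 0·3 + -1·5 = -5
  a_5 = 0·-5 + -1·3 = -3
  a_6 = 0·-3 + -1·-5 = 5
  a_7 = 0·5 + -1·-3 = 3
  a_8 = 0·3 + -1·5 = -5
  a_9 = 0·-5 + -1·3 = -3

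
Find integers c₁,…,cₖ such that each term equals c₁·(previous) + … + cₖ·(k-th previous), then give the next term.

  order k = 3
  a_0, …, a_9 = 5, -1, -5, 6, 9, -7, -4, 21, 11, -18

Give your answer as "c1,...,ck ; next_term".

  a_3 = 1·-5 + -1·-1 + 2·5 = 6
  a_4 = 1·6 + -1·-5 + 2·-1 = 9
  a_5 = 1·9 + -1·6 + 2·-5 = -7
  a_6 = 1·-7 + -1·9 + 2·6 = -4
  a_7 = 1·-4 + -1·-7 + 2·9 = 21
  a_8 = 1·21 + -1·-4 + 2·-7 = 11
  a_9 = 1·11 + -1·21 + 2·-4 = -18
  a_10 = 1·-18 + -1·11 + 2·21 = 13

1,-1,2 ; 13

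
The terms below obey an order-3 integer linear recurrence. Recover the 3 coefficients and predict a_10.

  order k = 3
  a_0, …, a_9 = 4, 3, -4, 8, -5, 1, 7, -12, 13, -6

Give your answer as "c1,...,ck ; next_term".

-1,0,1 ; -6

  a_3 = -1·-4 + 0·3 + 1·4 = 8
  a_4 = -1·8 + 0·-4 + 1·3 = -5
  a_5 = -1·-5 + 0·8 + 1·-4 = 1
  a_6 = -1·1 + 0·-5 + 1·8 = 7
  a_7 = -1·7 + 0·1 + 1·-5 = -12
  a_8 = -1·-12 + 0·7 + 1·1 = 13
  a_9 = -1·13 + 0·-12 + 1·7 = -6
  a_10 = -1·-6 + 0·13 + 1·-12 = -6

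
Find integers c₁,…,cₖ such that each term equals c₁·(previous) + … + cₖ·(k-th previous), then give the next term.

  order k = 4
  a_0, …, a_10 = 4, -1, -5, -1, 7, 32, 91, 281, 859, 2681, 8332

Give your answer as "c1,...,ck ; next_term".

3,1,-3,3 ; 25943

  a_4 = 3·-1 + 1·-5 + -3·-1 + 3·4 = 7
  a_5 = 3·7 + 1·-1 + -3·-5 + 3·-1 = 32
  a_6 = 3·32 + 1·7 + -3·-1 + 3·-5 = 91
  a_7 = 3·91 + 1·32 + -3·7 + 3·-1 = 281
  a_8 = 3·281 + 1·91 + -3·32 + 3·7 = 859
  a_9 = 3·859 + 1·281 + -3·91 + 3·32 = 2681
  a_10 = 3·2681 + 1·859 + -3·281 + 3·91 = 8332
  a_11 = 3·8332 + 1·2681 + -3·859 + 3·281 = 25943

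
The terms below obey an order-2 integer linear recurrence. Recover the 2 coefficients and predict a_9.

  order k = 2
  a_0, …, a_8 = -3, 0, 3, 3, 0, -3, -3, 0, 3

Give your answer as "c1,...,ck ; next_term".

  a_2 = 1·0 + -1·-3 = 3
  a_3 = 1·3 + -1·0 = 3
  a_4 = 1·3 + -1·3 = 0
  a_5 = 1·0 + -1·3 = -3
  a_6 = 1·-3 + -1·0 = -3
  a_7 = 1·-3 + -1·-3 = 0
  a_8 = 1·0 + -1·-3 = 3
  a_9 = 1·3 + -1·0 = 3

1,-1 ; 3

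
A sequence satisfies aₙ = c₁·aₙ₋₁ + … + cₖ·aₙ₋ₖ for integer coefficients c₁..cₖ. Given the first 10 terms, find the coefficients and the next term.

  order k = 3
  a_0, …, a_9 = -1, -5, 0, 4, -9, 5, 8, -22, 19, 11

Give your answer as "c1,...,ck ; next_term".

-1,-1,1 ; -52

  a_3 = -1·0 + -1·-5 + 1·-1 = 4
  a_4 = -1·4 + -1·0 + 1·-5 = -9
  a_5 = -1·-9 + -1·4 + 1·0 = 5
  a_6 = -1·5 + -1·-9 + 1·4 = 8
  a_7 = -1·8 + -1·5 + 1·-9 = -22
  a_8 = -1·-22 + -1·8 + 1·5 = 19
  a_9 = -1·19 + -1·-22 + 1·8 = 11
  a_10 = -1·11 + -1·19 + 1·-22 = -52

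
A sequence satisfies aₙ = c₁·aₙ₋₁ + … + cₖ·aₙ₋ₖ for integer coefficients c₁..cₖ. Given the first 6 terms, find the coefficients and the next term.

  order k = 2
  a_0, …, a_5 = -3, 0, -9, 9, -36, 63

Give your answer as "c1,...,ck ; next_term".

  a_2 = -1·0 + 3·-3 = -9
  a_3 = -1·-9 + 3·0 = 9
  a_4 = -1·9 + 3·-9 = -36
  a_5 = -1·-36 + 3·9 = 63
  a_6 = -1·63 + 3·-36 = -171

-1,3 ; -171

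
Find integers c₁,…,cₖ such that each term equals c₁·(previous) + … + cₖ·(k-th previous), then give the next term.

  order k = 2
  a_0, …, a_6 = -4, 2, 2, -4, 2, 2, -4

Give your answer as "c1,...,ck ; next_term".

-1,-1 ; 2

  a_2 = -1·2 + -1·-4 = 2
  a_3 = -1·2 + -1·2 = -4
  a_4 = -1·-4 + -1·2 = 2
  a_5 = -1·2 + -1·-4 = 2
  a_6 = -1·2 + -1·2 = -4
  a_7 = -1·-4 + -1·2 = 2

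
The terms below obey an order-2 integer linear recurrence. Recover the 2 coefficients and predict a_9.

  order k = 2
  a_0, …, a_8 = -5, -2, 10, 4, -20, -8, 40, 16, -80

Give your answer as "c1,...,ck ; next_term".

0,-2 ; -32

  a_2 = 0·-2 + -2·-5 = 10
  a_3 = 0·10 + -2·-2 = 4
  a_4 = 0·4 + -2·10 = -20
  a_5 = 0·-20 + -2·4 = -8
  a_6 = 0·-8 + -2·-20 = 40
  a_7 = 0·40 + -2·-8 = 16
  a_8 = 0·16 + -2·40 = -80
  a_9 = 0·-80 + -2·16 = -32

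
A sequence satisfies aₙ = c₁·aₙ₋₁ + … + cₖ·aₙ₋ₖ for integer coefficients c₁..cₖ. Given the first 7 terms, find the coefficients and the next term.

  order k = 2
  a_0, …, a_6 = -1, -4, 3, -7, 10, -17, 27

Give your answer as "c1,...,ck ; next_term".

-1,1 ; -44

  a_2 = -1·-4 + 1·-1 = 3
  a_3 = -1·3 + 1·-4 = -7
  a_4 = -1·-7 + 1·3 = 10
  a_5 = -1·10 + 1·-7 = -17
  a_6 = -1·-17 + 1·10 = 27
  a_7 = -1·27 + 1·-17 = -44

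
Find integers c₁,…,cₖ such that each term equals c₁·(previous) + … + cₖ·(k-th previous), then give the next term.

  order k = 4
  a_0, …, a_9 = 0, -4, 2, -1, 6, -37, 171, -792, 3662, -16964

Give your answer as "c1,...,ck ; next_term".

-4,3,1,3 ; 78563

  a_4 = -4·-1 + 3·2 + 1·-4 + 3·0 = 6
  a_5 = -4·6 + 3·-1 + 1·2 + 3·-4 = -37
  a_6 = -4·-37 + 3·6 + 1·-1 + 3·2 = 171
  a_7 = -4·171 + 3·-37 + 1·6 + 3·-1 = -792
  a_8 = -4·-792 + 3·171 + 1·-37 + 3·6 = 3662
  a_9 = -4·3662 + 3·-792 + 1·171 + 3·-37 = -16964
  a_10 = -4·-16964 + 3·3662 + 1·-792 + 3·171 = 78563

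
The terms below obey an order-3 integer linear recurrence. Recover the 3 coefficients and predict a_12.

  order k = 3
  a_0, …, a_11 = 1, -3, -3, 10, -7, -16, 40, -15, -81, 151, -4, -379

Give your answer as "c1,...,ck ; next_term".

-1,-2,1 ; 538

  a_3 = -1·-3 + -2·-3 + 1·1 = 10
  a_4 = -1·10 + -2·-3 + 1·-3 = -7
  a_5 = -1·-7 + -2·10 + 1·-3 = -16
  a_6 = -1·-16 + -2·-7 + 1·10 = 40
  a_7 = -1·40 + -2·-16 + 1·-7 = -15
  a_8 = -1·-15 + -2·40 + 1·-16 = -81
  a_9 = -1·-81 + -2·-15 + 1·40 = 151
  a_10 = -1·151 + -2·-81 + 1·-15 = -4
  a_11 = -1·-4 + -2·151 + 1·-81 = -379
  a_12 = -1·-379 + -2·-4 + 1·151 = 538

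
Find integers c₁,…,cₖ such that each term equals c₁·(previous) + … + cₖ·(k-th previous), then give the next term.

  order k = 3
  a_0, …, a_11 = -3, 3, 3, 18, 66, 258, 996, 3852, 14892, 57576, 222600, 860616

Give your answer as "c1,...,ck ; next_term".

4,0,-2 ; 3327312

  a_3 = 4·3 + 0·3 + -2·-3 = 18
  a_4 = 4·18 + 0·3 + -2·3 = 66
  a_5 = 4·66 + 0·18 + -2·3 = 258
  a_6 = 4·258 + 0·66 + -2·18 = 996
  a_7 = 4·996 + 0·258 + -2·66 = 3852
  a_8 = 4·3852 + 0·996 + -2·258 = 14892
  a_9 = 4·14892 + 0·3852 + -2·996 = 57576
  a_10 = 4·57576 + 0·14892 + -2·3852 = 222600
  a_11 = 4·222600 + 0·57576 + -2·14892 = 860616
  a_12 = 4·860616 + 0·222600 + -2·57576 = 3327312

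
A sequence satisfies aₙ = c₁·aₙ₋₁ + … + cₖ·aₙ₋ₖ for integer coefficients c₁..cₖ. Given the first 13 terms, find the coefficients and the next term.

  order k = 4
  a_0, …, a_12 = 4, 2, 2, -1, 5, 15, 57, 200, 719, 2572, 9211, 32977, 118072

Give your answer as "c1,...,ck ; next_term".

  a_4 = 3·-1 + 2·2 + 0·2 + 1·4 = 5
  a_5 = 3·5 + 2·-1 + 0·2 + 1·2 = 15
  a_6 = 3·15 + 2·5 + 0·-1 + 1·2 = 57
  a_7 = 3·57 + 2·15 + 0·5 + 1·-1 = 200
  a_8 = 3·200 + 2·57 + 0·15 + 1·5 = 719
  a_9 = 3·719 + 2·200 + 0·57 + 1·15 = 2572
  a_10 = 3·2572 + 2·719 + 0·200 + 1·57 = 9211
  a_11 = 3·9211 + 2·2572 + 0·719 + 1·200 = 32977
  a_12 = 3·32977 + 2·9211 + 0·2572 + 1·719 = 118072
  a_13 = 3·118072 + 2·32977 + 0·9211 + 1·2572 = 422742

3,2,0,1 ; 422742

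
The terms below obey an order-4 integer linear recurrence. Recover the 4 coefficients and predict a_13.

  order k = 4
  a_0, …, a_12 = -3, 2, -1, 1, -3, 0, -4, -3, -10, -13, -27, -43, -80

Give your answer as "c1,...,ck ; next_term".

1,1,0,1 ; -136

  a_4 = 1·1 + 1·-1 + 0·2 + 1·-3 = -3
  a_5 = 1·-3 + 1·1 + 0·-1 + 1·2 = 0
  a_6 = 1·0 + 1·-3 + 0·1 + 1·-1 = -4
  a_7 = 1·-4 + 1·0 + 0·-3 + 1·1 = -3
  a_8 = 1·-3 + 1·-4 + 0·0 + 1·-3 = -10
  a_9 = 1·-10 + 1·-3 + 0·-4 + 1·0 = -13
  a_10 = 1·-13 + 1·-10 + 0·-3 + 1·-4 = -27
  a_11 = 1·-27 + 1·-13 + 0·-10 + 1·-3 = -43
  a_12 = 1·-43 + 1·-27 + 0·-13 + 1·-10 = -80
  a_13 = 1·-80 + 1·-43 + 0·-27 + 1·-13 = -136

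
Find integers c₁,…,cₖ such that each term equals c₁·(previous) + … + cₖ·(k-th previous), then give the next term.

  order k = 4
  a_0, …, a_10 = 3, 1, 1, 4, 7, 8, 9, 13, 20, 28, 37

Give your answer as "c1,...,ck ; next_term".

1,0,0,1 ; 50

  a_4 = 1·4 + 0·1 + 0·1 + 1·3 = 7
  a_5 = 1·7 + 0·4 + 0·1 + 1·1 = 8
  a_6 = 1·8 + 0·7 + 0·4 + 1·1 = 9
  a_7 = 1·9 + 0·8 + 0·7 + 1·4 = 13
  a_8 = 1·13 + 0·9 + 0·8 + 1·7 = 20
  a_9 = 1·20 + 0·13 + 0·9 + 1·8 = 28
  a_10 = 1·28 + 0·20 + 0·13 + 1·9 = 37
  a_11 = 1·37 + 0·28 + 0·20 + 1·13 = 50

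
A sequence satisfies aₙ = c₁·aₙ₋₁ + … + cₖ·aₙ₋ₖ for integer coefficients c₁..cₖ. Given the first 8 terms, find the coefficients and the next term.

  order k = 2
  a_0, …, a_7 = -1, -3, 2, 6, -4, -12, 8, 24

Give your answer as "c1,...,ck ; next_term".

0,-2 ; -16

  a_2 = 0·-3 + -2·-1 = 2
  a_3 = 0·2 + -2·-3 = 6
  a_4 = 0·6 + -2·2 = -4
  a_5 = 0·-4 + -2·6 = -12
  a_6 = 0·-12 + -2·-4 = 8
  a_7 = 0·8 + -2·-12 = 24
  a_8 = 0·24 + -2·8 = -16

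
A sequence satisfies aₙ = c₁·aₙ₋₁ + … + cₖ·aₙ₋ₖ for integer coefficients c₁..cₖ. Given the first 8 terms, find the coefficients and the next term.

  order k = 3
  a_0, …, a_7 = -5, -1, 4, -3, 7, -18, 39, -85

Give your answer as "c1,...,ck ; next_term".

  a_3 = -2·4 + 0·-1 + -1·-5 = -3
  a_4 = -2·-3 + 0·4 + -1·-1 = 7
  a_5 = -2·7 + 0·-3 + -1·4 = -18
  a_6 = -2·-18 + 0·7 + -1·-3 = 39
  a_7 = -2·39 + 0·-18 + -1·7 = -85
  a_8 = -2·-85 + 0·39 + -1·-18 = 188

-2,0,-1 ; 188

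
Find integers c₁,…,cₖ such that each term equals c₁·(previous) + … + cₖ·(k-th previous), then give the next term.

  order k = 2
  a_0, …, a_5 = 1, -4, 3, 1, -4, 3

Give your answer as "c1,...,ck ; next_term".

  a_2 = -1·-4 + -1·1 = 3
  a_3 = -1·3 + -1·-4 = 1
  a_4 = -1·1 + -1·3 = -4
  a_5 = -1·-4 + -1·1 = 3
  a_6 = -1·3 + -1·-4 = 1

-1,-1 ; 1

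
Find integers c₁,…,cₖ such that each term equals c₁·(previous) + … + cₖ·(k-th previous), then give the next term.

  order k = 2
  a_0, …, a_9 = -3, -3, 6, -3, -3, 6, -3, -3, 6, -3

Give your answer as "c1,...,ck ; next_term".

  a_2 = -1·-3 + -1·-3 = 6
  a_3 = -1·6 + -1·-3 = -3
  a_4 = -1·-3 + -1·6 = -3
  a_5 = -1·-3 + -1·-3 = 6
  a_6 = -1·6 + -1·-3 = -3
  a_7 = -1·-3 + -1·6 = -3
  a_8 = -1·-3 + -1·-3 = 6
  a_9 = -1·6 + -1·-3 = -3
  a_10 = -1·-3 + -1·6 = -3

-1,-1 ; -3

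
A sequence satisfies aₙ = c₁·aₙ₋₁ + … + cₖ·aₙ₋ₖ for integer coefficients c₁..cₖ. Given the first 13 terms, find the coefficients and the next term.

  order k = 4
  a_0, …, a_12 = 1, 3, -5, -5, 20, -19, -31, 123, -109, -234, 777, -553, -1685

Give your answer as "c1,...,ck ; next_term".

-1,-3,1,-3 ; 4823

  a_4 = -1·-5 + -3·-5 + 1·3 + -3·1 = 20
  a_5 = -1·20 + -3·-5 + 1·-5 + -3·3 = -19
  a_6 = -1·-19 + -3·20 + 1·-5 + -3·-5 = -31
  a_7 = -1·-31 + -3·-19 + 1·20 + -3·-5 = 123
  a_8 = -1·123 + -3·-31 + 1·-19 + -3·20 = -109
  a_9 = -1·-109 + -3·123 + 1·-31 + -3·-19 = -234
  a_10 = -1·-234 + -3·-109 + 1·123 + -3·-31 = 777
  a_11 = -1·777 + -3·-234 + 1·-109 + -3·123 = -553
  a_12 = -1·-553 + -3·777 + 1·-234 + -3·-109 = -1685
  a_13 = -1·-1685 + -3·-553 + 1·777 + -3·-234 = 4823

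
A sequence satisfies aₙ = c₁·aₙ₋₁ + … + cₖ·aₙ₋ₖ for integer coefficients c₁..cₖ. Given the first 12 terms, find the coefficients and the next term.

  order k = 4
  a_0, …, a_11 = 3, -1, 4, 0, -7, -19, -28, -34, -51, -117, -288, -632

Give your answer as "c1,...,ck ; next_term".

  a_4 = 3·0 + -3·4 + 1·-1 + 2·3 = -7
  a_5 = 3·-7 + -3·0 + 1·4 + 2·-1 = -19
  a_6 = 3·-19 + -3·-7 + 1·0 + 2·4 = -28
  a_7 = 3·-28 + -3·-19 + 1·-7 + 2·0 = -34
  a_8 = 3·-34 + -3·-28 + 1·-19 + 2·-7 = -51
  a_9 = 3·-51 + -3·-34 + 1·-28 + 2·-19 = -117
  a_10 = 3·-117 + -3·-51 + 1·-34 + 2·-28 = -288
  a_11 = 3·-288 + -3·-117 + 1·-51 + 2·-34 = -632
  a_12 = 3·-632 + -3·-288 + 1·-117 + 2·-51 = -1251

3,-3,1,2 ; -1251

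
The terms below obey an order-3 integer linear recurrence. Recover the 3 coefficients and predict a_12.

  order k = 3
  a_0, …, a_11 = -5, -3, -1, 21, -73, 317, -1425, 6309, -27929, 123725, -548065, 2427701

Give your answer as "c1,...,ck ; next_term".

-4,1,-4 ; -10753769

  a_3 = -4·-1 + 1·-3 + -4·-5 = 21
  a_4 = -4·21 + 1·-1 + -4·-3 = -73
  a_5 = -4·-73 + 1·21 + -4·-1 = 317
  a_6 = -4·317 + 1·-73 + -4·21 = -1425
  a_7 = -4·-1425 + 1·317 + -4·-73 = 6309
  a_8 = -4·6309 + 1·-1425 + -4·317 = -27929
  a_9 = -4·-27929 + 1·6309 + -4·-1425 = 123725
  a_10 = -4·123725 + 1·-27929 + -4·6309 = -548065
  a_11 = -4·-548065 + 1·123725 + -4·-27929 = 2427701
  a_12 = -4·2427701 + 1·-548065 + -4·123725 = -10753769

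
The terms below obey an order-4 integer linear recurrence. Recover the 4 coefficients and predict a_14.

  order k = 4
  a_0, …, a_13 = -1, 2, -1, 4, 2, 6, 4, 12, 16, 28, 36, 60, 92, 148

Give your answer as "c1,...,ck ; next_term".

1,0,0,2 ; 220

  a_4 = 1·4 + 0·-1 + 0·2 + 2·-1 = 2
  a_5 = 1·2 + 0·4 + 0·-1 + 2·2 = 6
  a_6 = 1·6 + 0·2 + 0·4 + 2·-1 = 4
  a_7 = 1·4 + 0·6 + 0·2 + 2·4 = 12
  a_8 = 1·12 + 0·4 + 0·6 + 2·2 = 16
  a_9 = 1·16 + 0·12 + 0·4 + 2·6 = 28
  a_10 = 1·28 + 0·16 + 0·12 + 2·4 = 36
  a_11 = 1·36 + 0·28 + 0·16 + 2·12 = 60
  a_12 = 1·60 + 0·36 + 0·28 + 2·16 = 92
  a_13 = 1·92 + 0·60 + 0·36 + 2·28 = 148
  a_14 = 1·148 + 0·92 + 0·60 + 2·36 = 220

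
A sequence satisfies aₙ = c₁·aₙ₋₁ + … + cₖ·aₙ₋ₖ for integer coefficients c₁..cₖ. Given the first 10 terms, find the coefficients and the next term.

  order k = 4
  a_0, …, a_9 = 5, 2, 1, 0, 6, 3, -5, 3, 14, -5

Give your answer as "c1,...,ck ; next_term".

0,-1,1,1 ; -16

  a_4 = 0·0 + -1·1 + 1·2 + 1·5 = 6
  a_5 = 0·6 + -1·0 + 1·1 + 1·2 = 3
  a_6 = 0·3 + -1·6 + 1·0 + 1·1 = -5
  a_7 = 0·-5 + -1·3 + 1·6 + 1·0 = 3
  a_8 = 0·3 + -1·-5 + 1·3 + 1·6 = 14
  a_9 = 0·14 + -1·3 + 1·-5 + 1·3 = -5
  a_10 = 0·-5 + -1·14 + 1·3 + 1·-5 = -16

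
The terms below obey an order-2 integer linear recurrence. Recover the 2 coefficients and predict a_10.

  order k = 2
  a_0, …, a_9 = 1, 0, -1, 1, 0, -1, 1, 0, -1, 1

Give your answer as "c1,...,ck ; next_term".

-1,-1 ; 0

  a_2 = -1·0 + -1·1 = -1
  a_3 = -1·-1 + -1·0 = 1
  a_4 = -1·1 + -1·-1 = 0
  a_5 = -1·0 + -1·1 = -1
  a_6 = -1·-1 + -1·0 = 1
  a_7 = -1·1 + -1·-1 = 0
  a_8 = -1·0 + -1·1 = -1
  a_9 = -1·-1 + -1·0 = 1
  a_10 = -1·1 + -1·-1 = 0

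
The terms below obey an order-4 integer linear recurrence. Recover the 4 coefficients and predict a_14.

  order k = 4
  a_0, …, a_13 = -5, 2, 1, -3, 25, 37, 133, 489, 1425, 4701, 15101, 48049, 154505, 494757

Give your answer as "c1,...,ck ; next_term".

2,3,4,-4 ; 1584821

  a_4 = 2·-3 + 3·1 + 4·2 + -4·-5 = 25
  a_5 = 2·25 + 3·-3 + 4·1 + -4·2 = 37
  a_6 = 2·37 + 3·25 + 4·-3 + -4·1 = 133
  a_7 = 2·133 + 3·37 + 4·25 + -4·-3 = 489
  a_8 = 2·489 + 3·133 + 4·37 + -4·25 = 1425
  a_9 = 2·1425 + 3·489 + 4·133 + -4·37 = 4701
  a_10 = 2·4701 + 3·1425 + 4·489 + -4·133 = 15101
  a_11 = 2·15101 + 3·4701 + 4·1425 + -4·489 = 48049
  a_12 = 2·48049 + 3·15101 + 4·4701 + -4·1425 = 154505
  a_13 = 2·154505 + 3·48049 + 4·15101 + -4·4701 = 494757
  a_14 = 2·494757 + 3·154505 + 4·48049 + -4·15101 = 1584821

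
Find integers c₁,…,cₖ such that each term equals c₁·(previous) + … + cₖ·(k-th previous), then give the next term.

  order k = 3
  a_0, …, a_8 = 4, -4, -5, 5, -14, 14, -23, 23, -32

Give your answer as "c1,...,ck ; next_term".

-1,1,1 ; 32

  a_3 = -1·-5 + 1·-4 + 1·4 = 5
  a_4 = -1·5 + 1·-5 + 1·-4 = -14
  a_5 = -1·-14 + 1·5 + 1·-5 = 14
  a_6 = -1·14 + 1·-14 + 1·5 = -23
  a_7 = -1·-23 + 1·14 + 1·-14 = 23
  a_8 = -1·23 + 1·-23 + 1·14 = -32
  a_9 = -1·-32 + 1·23 + 1·-23 = 32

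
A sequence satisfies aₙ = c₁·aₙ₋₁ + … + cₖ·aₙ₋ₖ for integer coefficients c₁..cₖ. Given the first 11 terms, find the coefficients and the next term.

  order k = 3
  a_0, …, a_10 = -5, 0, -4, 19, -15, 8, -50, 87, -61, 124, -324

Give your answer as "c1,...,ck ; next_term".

-1,-1,-3 ; 383

  a_3 = -1·-4 + -1·0 + -3·-5 = 19
  a_4 = -1·19 + -1·-4 + -3·0 = -15
  a_5 = -1·-15 + -1·19 + -3·-4 = 8
  a_6 = -1·8 + -1·-15 + -3·19 = -50
  a_7 = -1·-50 + -1·8 + -3·-15 = 87
  a_8 = -1·87 + -1·-50 + -3·8 = -61
  a_9 = -1·-61 + -1·87 + -3·-50 = 124
  a_10 = -1·124 + -1·-61 + -3·87 = -324
  a_11 = -1·-324 + -1·124 + -3·-61 = 383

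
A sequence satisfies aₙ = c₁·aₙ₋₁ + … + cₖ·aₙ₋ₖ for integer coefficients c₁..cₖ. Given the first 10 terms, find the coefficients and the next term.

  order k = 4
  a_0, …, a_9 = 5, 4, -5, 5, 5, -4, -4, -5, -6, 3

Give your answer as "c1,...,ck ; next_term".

1,-1,0,-1 ; 13

  a_4 = 1·5 + -1·-5 + 0·4 + -1·5 = 5
  a_5 = 1·5 + -1·5 + 0·-5 + -1·4 = -4
  a_6 = 1·-4 + -1·5 + 0·5 + -1·-5 = -4
  a_7 = 1·-4 + -1·-4 + 0·5 + -1·5 = -5
  a_8 = 1·-5 + -1·-4 + 0·-4 + -1·5 = -6
  a_9 = 1·-6 + -1·-5 + 0·-4 + -1·-4 = 3
  a_10 = 1·3 + -1·-6 + 0·-5 + -1·-4 = 13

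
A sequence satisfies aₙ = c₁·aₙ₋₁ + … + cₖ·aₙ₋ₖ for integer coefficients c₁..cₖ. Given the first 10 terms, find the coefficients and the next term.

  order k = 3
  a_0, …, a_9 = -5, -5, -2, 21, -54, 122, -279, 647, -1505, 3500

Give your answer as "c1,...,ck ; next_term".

-3,-2,-1 ; -8137

  a_3 = -3·-2 + -2·-5 + -1·-5 = 21
  a_4 = -3·21 + -2·-2 + -1·-5 = -54
  a_5 = -3·-54 + -2·21 + -1·-2 = 122
  a_6 = -3·122 + -2·-54 + -1·21 = -279
  a_7 = -3·-279 + -2·122 + -1·-54 = 647
  a_8 = -3·647 + -2·-279 + -1·122 = -1505
  a_9 = -3·-1505 + -2·647 + -1·-279 = 3500
  a_10 = -3·3500 + -2·-1505 + -1·647 = -8137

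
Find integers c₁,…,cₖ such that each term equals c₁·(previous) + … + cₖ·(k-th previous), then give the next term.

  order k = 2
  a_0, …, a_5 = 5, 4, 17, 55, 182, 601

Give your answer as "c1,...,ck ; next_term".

  a_2 = 3·4 + 1·5 = 17
  a_3 = 3·17 + 1·4 = 55
  a_4 = 3·55 + 1·17 = 182
  a_5 = 3·182 + 1·55 = 601
  a_6 = 3·601 + 1·182 = 1985

3,1 ; 1985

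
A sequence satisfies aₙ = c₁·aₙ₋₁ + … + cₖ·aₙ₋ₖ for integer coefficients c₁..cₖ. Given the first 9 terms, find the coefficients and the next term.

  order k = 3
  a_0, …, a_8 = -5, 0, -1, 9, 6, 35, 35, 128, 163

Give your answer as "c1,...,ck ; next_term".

1,3,-2 ; 477

  a_3 = 1·-1 + 3·0 + -2·-5 = 9
  a_4 = 1·9 + 3·-1 + -2·0 = 6
  a_5 = 1·6 + 3·9 + -2·-1 = 35
  a_6 = 1·35 + 3·6 + -2·9 = 35
  a_7 = 1·35 + 3·35 + -2·6 = 128
  a_8 = 1·128 + 3·35 + -2·35 = 163
  a_9 = 1·163 + 3·128 + -2·35 = 477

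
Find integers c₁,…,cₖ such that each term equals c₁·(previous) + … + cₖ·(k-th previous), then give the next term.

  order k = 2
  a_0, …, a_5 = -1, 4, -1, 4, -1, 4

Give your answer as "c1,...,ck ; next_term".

0,1 ; -1

  a_2 = 0·4 + 1·-1 = -1
  a_3 = 0·-1 + 1·4 = 4
  a_4 = 0·4 + 1·-1 = -1
  a_5 = 0·-1 + 1·4 = 4
  a_6 = 0·4 + 1·-1 = -1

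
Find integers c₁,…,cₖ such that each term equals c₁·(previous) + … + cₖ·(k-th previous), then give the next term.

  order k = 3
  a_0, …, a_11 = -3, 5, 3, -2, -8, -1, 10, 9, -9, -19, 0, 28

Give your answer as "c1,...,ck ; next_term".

0,-1,-1 ; 19

  a_3 = 0·3 + -1·5 + -1·-3 = -2
  a_4 = 0·-2 + -1·3 + -1·5 = -8
  a_5 = 0·-8 + -1·-2 + -1·3 = -1
  a_6 = 0·-1 + -1·-8 + -1·-2 = 10
  a_7 = 0·10 + -1·-1 + -1·-8 = 9
  a_8 = 0·9 + -1·10 + -1·-1 = -9
  a_9 = 0·-9 + -1·9 + -1·10 = -19
  a_10 = 0·-19 + -1·-9 + -1·9 = 0
  a_11 = 0·0 + -1·-19 + -1·-9 = 28
  a_12 = 0·28 + -1·0 + -1·-19 = 19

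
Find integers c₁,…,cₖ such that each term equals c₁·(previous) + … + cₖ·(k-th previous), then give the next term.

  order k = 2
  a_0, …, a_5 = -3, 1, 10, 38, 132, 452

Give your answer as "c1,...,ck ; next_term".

  a_2 = 4·1 + -2·-3 = 10
  a_3 = 4·10 + -2·1 = 38
  a_4 = 4·38 + -2·10 = 132
  a_5 = 4·132 + -2·38 = 452
  a_6 = 4·452 + -2·132 = 1544

4,-2 ; 1544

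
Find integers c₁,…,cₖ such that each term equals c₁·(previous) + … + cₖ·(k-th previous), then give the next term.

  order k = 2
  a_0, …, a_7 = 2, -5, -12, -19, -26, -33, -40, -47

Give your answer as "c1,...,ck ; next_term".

  a_2 = 2·-5 + -1·2 = -12
  a_3 = 2·-12 + -1·-5 = -19
  a_4 = 2·-19 + -1·-12 = -26
  a_5 = 2·-26 + -1·-19 = -33
  a_6 = 2·-33 + -1·-26 = -40
  a_7 = 2·-40 + -1·-33 = -47
  a_8 = 2·-47 + -1·-40 = -54

2,-1 ; -54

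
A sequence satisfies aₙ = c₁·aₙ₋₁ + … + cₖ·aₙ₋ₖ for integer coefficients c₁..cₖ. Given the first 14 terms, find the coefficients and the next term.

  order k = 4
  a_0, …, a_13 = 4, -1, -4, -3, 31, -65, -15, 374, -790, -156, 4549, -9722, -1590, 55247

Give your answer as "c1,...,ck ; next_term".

-2,-4,3,3 ; -119653

  a_4 = -2·-3 + -4·-4 + 3·-1 + 3·4 = 31
  a_5 = -2·31 + -4·-3 + 3·-4 + 3·-1 = -65
  a_6 = -2·-65 + -4·31 + 3·-3 + 3·-4 = -15
  a_7 = -2·-15 + -4·-65 + 3·31 + 3·-3 = 374
  a_8 = -2·374 + -4·-15 + 3·-65 + 3·31 = -790
  a_9 = -2·-790 + -4·374 + 3·-15 + 3·-65 = -156
  a_10 = -2·-156 + -4·-790 + 3·374 + 3·-15 = 4549
  a_11 = -2·4549 + -4·-156 + 3·-790 + 3·374 = -9722
  a_12 = -2·-9722 + -4·4549 + 3·-156 + 3·-790 = -1590
  a_13 = -2·-1590 + -4·-9722 + 3·4549 + 3·-156 = 55247
  a_14 = -2·55247 + -4·-1590 + 3·-9722 + 3·4549 = -119653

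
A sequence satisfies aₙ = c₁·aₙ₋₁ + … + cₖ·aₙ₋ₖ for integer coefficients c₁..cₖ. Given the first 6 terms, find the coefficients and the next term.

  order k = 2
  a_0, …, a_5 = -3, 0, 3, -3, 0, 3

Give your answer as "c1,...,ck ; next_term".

  a_2 = -1·0 + -1·-3 = 3
  a_3 = -1·3 + -1·0 = -3
  a_4 = -1·-3 + -1·3 = 0
  a_5 = -1·0 + -1·-3 = 3
  a_6 = -1·3 + -1·0 = -3

-1,-1 ; -3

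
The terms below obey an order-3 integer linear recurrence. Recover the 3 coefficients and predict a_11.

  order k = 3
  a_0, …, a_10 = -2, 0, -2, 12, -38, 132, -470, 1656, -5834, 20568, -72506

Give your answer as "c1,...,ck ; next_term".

-3,1,-3 ; 255588

  a_3 = -3·-2 + 1·0 + -3·-2 = 12
  a_4 = -3·12 + 1·-2 + -3·0 = -38
  a_5 = -3·-38 + 1·12 + -3·-2 = 132
  a_6 = -3·132 + 1·-38 + -3·12 = -470
  a_7 = -3·-470 + 1·132 + -3·-38 = 1656
  a_8 = -3·1656 + 1·-470 + -3·132 = -5834
  a_9 = -3·-5834 + 1·1656 + -3·-470 = 20568
  a_10 = -3·20568 + 1·-5834 + -3·1656 = -72506
  a_11 = -3·-72506 + 1·20568 + -3·-5834 = 255588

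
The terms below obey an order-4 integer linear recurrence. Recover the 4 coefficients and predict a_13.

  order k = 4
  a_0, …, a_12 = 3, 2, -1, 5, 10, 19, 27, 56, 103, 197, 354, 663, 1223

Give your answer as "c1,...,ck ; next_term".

  a_4 = 1·5 + 1·-1 + 0·2 + 2·3 = 10
  a_5 = 1·10 + 1·5 + 0·-1 + 2·2 = 19
  a_6 = 1·19 + 1·10 + 0·5 + 2·-1 = 27
  a_7 = 1·27 + 1·19 + 0·10 + 2·5 = 56
  a_8 = 1·56 + 1·27 + 0·19 + 2·10 = 103
  a_9 = 1·103 + 1·56 + 0·27 + 2·19 = 197
  a_10 = 1·197 + 1·103 + 0·56 + 2·27 = 354
  a_11 = 1·354 + 1·197 + 0·103 + 2·56 = 663
  a_12 = 1·663 + 1·354 + 0·197 + 2·103 = 1223
  a_13 = 1·1223 + 1·663 + 0·354 + 2·197 = 2280

1,1,0,2 ; 2280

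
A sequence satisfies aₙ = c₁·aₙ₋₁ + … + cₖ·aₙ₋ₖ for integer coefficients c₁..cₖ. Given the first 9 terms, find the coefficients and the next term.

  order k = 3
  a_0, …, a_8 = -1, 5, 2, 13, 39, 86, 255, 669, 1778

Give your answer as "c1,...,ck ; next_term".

1,3,4 ; 4805

  a_3 = 1·2 + 3·5 + 4·-1 = 13
  a_4 = 1·13 + 3·2 + 4·5 = 39
  a_5 = 1·39 + 3·13 + 4·2 = 86
  a_6 = 1·86 + 3·39 + 4·13 = 255
  a_7 = 1·255 + 3·86 + 4·39 = 669
  a_8 = 1·669 + 3·255 + 4·86 = 1778
  a_9 = 1·1778 + 3·669 + 4·255 = 4805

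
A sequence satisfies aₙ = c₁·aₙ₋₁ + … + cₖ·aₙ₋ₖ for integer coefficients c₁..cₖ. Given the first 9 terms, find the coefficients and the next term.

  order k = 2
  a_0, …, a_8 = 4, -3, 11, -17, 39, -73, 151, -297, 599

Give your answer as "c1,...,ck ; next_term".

  a_2 = -1·-3 + 2·4 = 11
  a_3 = -1·11 + 2·-3 = -17
  a_4 = -1·-17 + 2·11 = 39
  a_5 = -1·39 + 2·-17 = -73
  a_6 = -1·-73 + 2·39 = 151
  a_7 = -1·151 + 2·-73 = -297
  a_8 = -1·-297 + 2·151 = 599
  a_9 = -1·599 + 2·-297 = -1193

-1,2 ; -1193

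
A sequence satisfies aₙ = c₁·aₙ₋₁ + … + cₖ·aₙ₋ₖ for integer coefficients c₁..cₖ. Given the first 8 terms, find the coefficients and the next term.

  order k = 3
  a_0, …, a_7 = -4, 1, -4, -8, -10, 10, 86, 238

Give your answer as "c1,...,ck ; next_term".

  a_3 = 3·-4 + -4·1 + -2·-4 = -8
  a_4 = 3·-8 + -4·-4 + -2·1 = -10
  a_5 = 3·-10 + -4·-8 + -2·-4 = 10
  a_6 = 3·10 + -4·-10 + -2·-8 = 86
  a_7 = 3·86 + -4·10 + -2·-10 = 238
  a_8 = 3·238 + -4·86 + -2·10 = 350

3,-4,-2 ; 350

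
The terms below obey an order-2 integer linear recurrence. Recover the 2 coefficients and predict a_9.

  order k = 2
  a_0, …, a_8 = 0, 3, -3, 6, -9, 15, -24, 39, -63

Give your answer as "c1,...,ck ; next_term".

-1,1 ; 102

  a_2 = -1·3 + 1·0 = -3
  a_3 = -1·-3 + 1·3 = 6
  a_4 = -1·6 + 1·-3 = -9
  a_5 = -1·-9 + 1·6 = 15
  a_6 = -1·15 + 1·-9 = -24
  a_7 = -1·-24 + 1·15 = 39
  a_8 = -1·39 + 1·-24 = -63
  a_9 = -1·-63 + 1·39 = 102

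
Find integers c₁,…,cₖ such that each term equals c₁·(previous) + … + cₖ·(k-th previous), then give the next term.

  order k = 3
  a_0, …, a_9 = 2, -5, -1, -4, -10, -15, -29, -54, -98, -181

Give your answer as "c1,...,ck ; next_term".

  a_3 = 1·-1 + 1·-5 + 1·2 = -4
  a_4 = 1·-4 + 1·-1 + 1·-5 = -10
  a_5 = 1·-10 + 1·-4 + 1·-1 = -15
  a_6 = 1·-15 + 1·-10 + 1·-4 = -29
  a_7 = 1·-29 + 1·-15 + 1·-10 = -54
  a_8 = 1·-54 + 1·-29 + 1·-15 = -98
  a_9 = 1·-98 + 1·-54 + 1·-29 = -181
  a_10 = 1·-181 + 1·-98 + 1·-54 = -333

1,1,1 ; -333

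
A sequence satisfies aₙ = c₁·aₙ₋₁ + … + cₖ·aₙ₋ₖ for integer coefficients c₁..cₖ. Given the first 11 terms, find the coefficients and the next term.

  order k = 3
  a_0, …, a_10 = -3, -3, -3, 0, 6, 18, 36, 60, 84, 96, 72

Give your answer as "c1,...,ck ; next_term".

2,0,-2 ; -24

  a_3 = 2·-3 + 0·-3 + -2·-3 = 0
  a_4 = 2·0 + 0·-3 + -2·-3 = 6
  a_5 = 2·6 + 0·0 + -2·-3 = 18
  a_6 = 2·18 + 0·6 + -2·0 = 36
  a_7 = 2·36 + 0·18 + -2·6 = 60
  a_8 = 2·60 + 0·36 + -2·18 = 84
  a_9 = 2·84 + 0·60 + -2·36 = 96
  a_10 = 2·96 + 0·84 + -2·60 = 72
  a_11 = 2·72 + 0·96 + -2·84 = -24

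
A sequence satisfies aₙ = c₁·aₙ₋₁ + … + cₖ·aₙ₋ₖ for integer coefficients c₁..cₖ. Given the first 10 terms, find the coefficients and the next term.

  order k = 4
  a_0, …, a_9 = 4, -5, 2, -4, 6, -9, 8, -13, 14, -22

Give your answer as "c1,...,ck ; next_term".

0,1,0,1 ; 22

  a_4 = 0·-4 + 1·2 + 0·-5 + 1·4 = 6
  a_5 = 0·6 + 1·-4 + 0·2 + 1·-5 = -9
  a_6 = 0·-9 + 1·6 + 0·-4 + 1·2 = 8
  a_7 = 0·8 + 1·-9 + 0·6 + 1·-4 = -13
  a_8 = 0·-13 + 1·8 + 0·-9 + 1·6 = 14
  a_9 = 0·14 + 1·-13 + 0·8 + 1·-9 = -22
  a_10 = 0·-22 + 1·14 + 0·-13 + 1·8 = 22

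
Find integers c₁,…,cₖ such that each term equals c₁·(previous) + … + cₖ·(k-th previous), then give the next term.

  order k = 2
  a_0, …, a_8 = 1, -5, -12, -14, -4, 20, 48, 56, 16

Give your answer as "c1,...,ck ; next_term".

2,-2 ; -80

  a_2 = 2·-5 + -2·1 = -12
  a_3 = 2·-12 + -2·-5 = -14
  a_4 = 2·-14 + -2·-12 = -4
  a_5 = 2·-4 + -2·-14 = 20
  a_6 = 2·20 + -2·-4 = 48
  a_7 = 2·48 + -2·20 = 56
  a_8 = 2·56 + -2·48 = 16
  a_9 = 2·16 + -2·56 = -80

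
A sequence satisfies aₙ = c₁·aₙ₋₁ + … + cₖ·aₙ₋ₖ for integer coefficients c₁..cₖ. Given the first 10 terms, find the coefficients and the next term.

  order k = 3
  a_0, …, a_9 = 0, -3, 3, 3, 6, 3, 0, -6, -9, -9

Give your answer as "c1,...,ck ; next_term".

1,0,-1 ; -3

  a_3 = 1·3 + 0·-3 + -1·0 = 3
  a_4 = 1·3 + 0·3 + -1·-3 = 6
  a_5 = 1·6 + 0·3 + -1·3 = 3
  a_6 = 1·3 + 0·6 + -1·3 = 0
  a_7 = 1·0 + 0·3 + -1·6 = -6
  a_8 = 1·-6 + 0·0 + -1·3 = -9
  a_9 = 1·-9 + 0·-6 + -1·0 = -9
  a_10 = 1·-9 + 0·-9 + -1·-6 = -3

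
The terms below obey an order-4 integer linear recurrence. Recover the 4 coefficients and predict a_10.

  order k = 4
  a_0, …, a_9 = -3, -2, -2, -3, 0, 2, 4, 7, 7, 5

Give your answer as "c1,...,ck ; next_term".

  a_4 = 1·-3 + 0·-2 + 0·-2 + -1·-3 = 0
  a_5 = 1·0 + 0·-3 + 0·-2 + -1·-2 = 2
  a_6 = 1·2 + 0·0 + 0·-3 + -1·-2 = 4
  a_7 = 1·4 + 0·2 + 0·0 + -1·-3 = 7
  a_8 = 1·7 + 0·4 + 0·2 + -1·0 = 7
  a_9 = 1·7 + 0·7 + 0·4 + -1·2 = 5
  a_10 = 1·5 + 0·7 + 0·7 + -1·4 = 1

1,0,0,-1 ; 1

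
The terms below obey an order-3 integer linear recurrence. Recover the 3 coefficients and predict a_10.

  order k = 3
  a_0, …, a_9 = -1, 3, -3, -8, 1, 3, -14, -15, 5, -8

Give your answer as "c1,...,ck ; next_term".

1,-1,2 ; -43

  a_3 = 1·-3 + -1·3 + 2·-1 = -8
  a_4 = 1·-8 + -1·-3 + 2·3 = 1
  a_5 = 1·1 + -1·-8 + 2·-3 = 3
  a_6 = 1·3 + -1·1 + 2·-8 = -14
  a_7 = 1·-14 + -1·3 + 2·1 = -15
  a_8 = 1·-15 + -1·-14 + 2·3 = 5
  a_9 = 1·5 + -1·-15 + 2·-14 = -8
  a_10 = 1·-8 + -1·5 + 2·-15 = -43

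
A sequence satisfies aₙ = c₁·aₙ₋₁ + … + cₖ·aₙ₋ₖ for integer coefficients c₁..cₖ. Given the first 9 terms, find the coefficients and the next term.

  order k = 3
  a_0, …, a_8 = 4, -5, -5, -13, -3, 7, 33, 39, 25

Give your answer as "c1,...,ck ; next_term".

1,0,-2 ; -41

  a_3 = 1·-5 + 0·-5 + -2·4 = -13
  a_4 = 1·-13 + 0·-5 + -2·-5 = -3
  a_5 = 1·-3 + 0·-13 + -2·-5 = 7
  a_6 = 1·7 + 0·-3 + -2·-13 = 33
  a_7 = 1·33 + 0·7 + -2·-3 = 39
  a_8 = 1·39 + 0·33 + -2·7 = 25
  a_9 = 1·25 + 0·39 + -2·33 = -41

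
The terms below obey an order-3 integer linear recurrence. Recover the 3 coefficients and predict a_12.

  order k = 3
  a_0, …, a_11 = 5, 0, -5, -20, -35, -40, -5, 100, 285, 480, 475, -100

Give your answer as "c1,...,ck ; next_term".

2,-1,-2 ; -1635

  a_3 = 2·-5 + -1·0 + -2·5 = -20
  a_4 = 2·-20 + -1·-5 + -2·0 = -35
  a_5 = 2·-35 + -1·-20 + -2·-5 = -40
  a_6 = 2·-40 + -1·-35 + -2·-20 = -5
  a_7 = 2·-5 + -1·-40 + -2·-35 = 100
  a_8 = 2·100 + -1·-5 + -2·-40 = 285
  a_9 = 2·285 + -1·100 + -2·-5 = 480
  a_10 = 2·480 + -1·285 + -2·100 = 475
  a_11 = 2·475 + -1·480 + -2·285 = -100
  a_12 = 2·-100 + -1·475 + -2·480 = -1635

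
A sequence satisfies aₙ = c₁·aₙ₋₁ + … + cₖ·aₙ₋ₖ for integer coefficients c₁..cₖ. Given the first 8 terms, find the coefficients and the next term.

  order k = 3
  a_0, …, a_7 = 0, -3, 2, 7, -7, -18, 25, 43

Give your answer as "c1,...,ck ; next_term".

-1,-3,-2 ; -82

  a_3 = -1·2 + -3·-3 + -2·0 = 7
  a_4 = -1·7 + -3·2 + -2·-3 = -7
  a_5 = -1·-7 + -3·7 + -2·2 = -18
  a_6 = -1·-18 + -3·-7 + -2·7 = 25
  a_7 = -1·25 + -3·-18 + -2·-7 = 43
  a_8 = -1·43 + -3·25 + -2·-18 = -82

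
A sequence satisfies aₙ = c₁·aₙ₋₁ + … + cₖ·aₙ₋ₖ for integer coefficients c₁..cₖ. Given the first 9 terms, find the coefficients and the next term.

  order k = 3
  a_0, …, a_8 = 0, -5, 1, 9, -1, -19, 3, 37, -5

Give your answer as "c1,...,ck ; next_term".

-1,-2,-2 ; -75

  a_3 = -1·1 + -2·-5 + -2·0 = 9
  a_4 = -1·9 + -2·1 + -2·-5 = -1
  a_5 = -1·-1 + -2·9 + -2·1 = -19
  a_6 = -1·-19 + -2·-1 + -2·9 = 3
  a_7 = -1·3 + -2·-19 + -2·-1 = 37
  a_8 = -1·37 + -2·3 + -2·-19 = -5
  a_9 = -1·-5 + -2·37 + -2·3 = -75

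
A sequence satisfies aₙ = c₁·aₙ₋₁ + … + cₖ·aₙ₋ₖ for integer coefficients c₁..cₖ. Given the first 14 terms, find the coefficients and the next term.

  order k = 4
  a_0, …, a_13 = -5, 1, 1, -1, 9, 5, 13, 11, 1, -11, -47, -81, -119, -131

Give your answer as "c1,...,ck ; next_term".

1,1,-1,-2 ; -75

  a_4 = 1·-1 + 1·1 + -1·1 + -2·-5 = 9
  a_5 = 1·9 + 1·-1 + -1·1 + -2·1 = 5
  a_6 = 1·5 + 1·9 + -1·-1 + -2·1 = 13
  a_7 = 1·13 + 1·5 + -1·9 + -2·-1 = 11
  a_8 = 1·11 + 1·13 + -1·5 + -2·9 = 1
  a_9 = 1·1 + 1·11 + -1·13 + -2·5 = -11
  a_10 = 1·-11 + 1·1 + -1·11 + -2·13 = -47
  a_11 = 1·-47 + 1·-11 + -1·1 + -2·11 = -81
  a_12 = 1·-81 + 1·-47 + -1·-11 + -2·1 = -119
  a_13 = 1·-119 + 1·-81 + -1·-47 + -2·-11 = -131
  a_14 = 1·-131 + 1·-119 + -1·-81 + -2·-47 = -75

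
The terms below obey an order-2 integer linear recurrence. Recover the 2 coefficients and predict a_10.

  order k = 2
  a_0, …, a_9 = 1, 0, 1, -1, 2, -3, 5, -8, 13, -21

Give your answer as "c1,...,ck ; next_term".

  a_2 = -1·0 + 1·1 = 1
  a_3 = -1·1 + 1·0 = -1
  a_4 = -1·-1 + 1·1 = 2
  a_5 = -1·2 + 1·-1 = -3
  a_6 = -1·-3 + 1·2 = 5
  a_7 = -1·5 + 1·-3 = -8
  a_8 = -1·-8 + 1·5 = 13
  a_9 = -1·13 + 1·-8 = -21
  a_10 = -1·-21 + 1·13 = 34

-1,1 ; 34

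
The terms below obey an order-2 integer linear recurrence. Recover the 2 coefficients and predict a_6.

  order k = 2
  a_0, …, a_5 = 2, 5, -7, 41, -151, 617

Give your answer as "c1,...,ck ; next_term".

  a_2 = -3·5 + 4·2 = -7
  a_3 = -3·-7 + 4·5 = 41
  a_4 = -3·41 + 4·-7 = -151
  a_5 = -3·-151 + 4·41 = 617
  a_6 = -3·617 + 4·-151 = -2455

-3,4 ; -2455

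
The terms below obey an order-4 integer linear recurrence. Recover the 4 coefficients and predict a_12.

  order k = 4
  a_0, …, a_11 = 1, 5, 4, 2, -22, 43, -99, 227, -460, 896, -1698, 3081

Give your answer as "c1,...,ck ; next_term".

-3,-2,-1,-3 ; -5363

  a_4 = -3·2 + -2·4 + -1·5 + -3·1 = -22
  a_5 = -3·-22 + -2·2 + -1·4 + -3·5 = 43
  a_6 = -3·43 + -2·-22 + -1·2 + -3·4 = -99
  a_7 = -3·-99 + -2·43 + -1·-22 + -3·2 = 227
  a_8 = -3·227 + -2·-99 + -1·43 + -3·-22 = -460
  a_9 = -3·-460 + -2·227 + -1·-99 + -3·43 = 896
  a_10 = -3·896 + -2·-460 + -1·227 + -3·-99 = -1698
  a_11 = -3·-1698 + -2·896 + -1·-460 + -3·227 = 3081
  a_12 = -3·3081 + -2·-1698 + -1·896 + -3·-460 = -5363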